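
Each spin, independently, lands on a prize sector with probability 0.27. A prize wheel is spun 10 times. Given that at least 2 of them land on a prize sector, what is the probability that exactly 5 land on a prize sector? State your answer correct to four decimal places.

X ~ Binomial(10, 0.27). Want P(X=5 | X≥2) = P(X=5) / P(X≥2).
P(X=5) = C(10,5)·0.27^5·0.73^5 = 0.074961
P(X≥2) = 1 − 0.042976 − 0.158953 = 0.798070
Ratio = 0.074961 / 0.798070 = 0.093927

0.0939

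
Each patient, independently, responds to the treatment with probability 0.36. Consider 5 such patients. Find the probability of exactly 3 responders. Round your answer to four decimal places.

X ~ Binomial(n=5, p=0.36).
P(X=3) = C(5,3) · p^3 · (1−p)^2
= 10 · 0.046656 · 0.4096 = 0.191103

0.1911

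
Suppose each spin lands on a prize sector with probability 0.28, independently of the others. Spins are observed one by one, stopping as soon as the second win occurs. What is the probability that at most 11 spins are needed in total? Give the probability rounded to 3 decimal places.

0.858

Finishing within 11 spins ⇔ at least 2 successes in the first 11. With X ~ Binomial(11, 0.28), P(Y ≤ 11) = 1 − P(X ≤ 1).
  k=0: C(11,0)·0.28^0·0.72^11 = 0.02696
  k=1: C(11,1)·0.28^1·0.72^10 = 0.11531
1 − 0.14227 = 0.85773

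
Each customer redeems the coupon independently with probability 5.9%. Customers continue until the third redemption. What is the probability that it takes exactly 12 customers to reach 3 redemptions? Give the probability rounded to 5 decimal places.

Y = trial on which the third success occurs; negative binomial, r=3, p=0.059.
P(Y=12) = C(11,2) · p^3 · (1−p)^9
= 55 · 0.00020538 · 0.5785 = 0.0065347

0.00653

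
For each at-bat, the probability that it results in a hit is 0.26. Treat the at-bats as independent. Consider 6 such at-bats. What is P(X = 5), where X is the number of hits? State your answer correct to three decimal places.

0.005

X ~ Binomial(n=6, p=0.26).
P(X=5) = C(6,5) · p^5 · (1−p)^1
= 6 · 0.0011881 · 0.74 = 0.00528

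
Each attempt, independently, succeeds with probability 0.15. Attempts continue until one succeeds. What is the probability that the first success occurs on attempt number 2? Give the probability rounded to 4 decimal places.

Geometric (trials to first success), p = 0.15.
P(Y = 2) = (1−p)^1 · p = 0.85 · 0.15 = 0.127500

0.1275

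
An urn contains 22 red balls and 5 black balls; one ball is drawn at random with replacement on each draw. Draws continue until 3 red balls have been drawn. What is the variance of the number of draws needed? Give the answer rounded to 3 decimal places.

Y = total draws until the third success; negative binomial with r=3, p=0.814815.
Var(Y) = r(1−p)/p² = 3·0.185185 / 0.814815² = 0.83678

0.837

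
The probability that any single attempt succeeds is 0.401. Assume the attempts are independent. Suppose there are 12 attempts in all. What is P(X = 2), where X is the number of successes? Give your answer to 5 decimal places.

0.06311

X ~ Binomial(n=12, p=0.401).
P(X=2) = C(12,2) · p^2 · (1−p)^10
= 66 · 0.1608 · 0.0059466 = 0.0631104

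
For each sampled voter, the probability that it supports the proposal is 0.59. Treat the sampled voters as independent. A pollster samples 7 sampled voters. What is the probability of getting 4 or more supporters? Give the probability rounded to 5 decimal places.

X ~ Binomial(7, 0.59); P(X ≥ 4) = Σ C(7,k) p^k (1−p)^(7−k) over k:
  k=4: C(7,4)·0.59^4·0.41^3 = 0.2922992
  k=5: C(7,5)·0.59^5·0.41^2 = 0.2523754
  k=6: C(7,6)·0.59^6·0.41^1 = 0.1210581
  k=7: C(7,7)·0.59^7·0.41^0 = 0.0248865
Total = 0.6906193

0.69062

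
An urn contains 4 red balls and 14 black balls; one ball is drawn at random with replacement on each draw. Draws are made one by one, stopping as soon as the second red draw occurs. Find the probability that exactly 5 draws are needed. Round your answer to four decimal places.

Y = trial on which the second success occurs; negative binomial, r=2, p=0.222222.
P(Y=5) = C(4,1) · p^2 · (1−p)^3
= 4 · 0.049383 · 0.47051 = 0.092940

0.0929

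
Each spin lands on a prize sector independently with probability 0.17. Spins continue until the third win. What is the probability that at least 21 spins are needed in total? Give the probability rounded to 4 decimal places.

0.3146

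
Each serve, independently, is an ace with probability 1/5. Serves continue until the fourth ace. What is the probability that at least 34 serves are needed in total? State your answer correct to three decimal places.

Needing more than 33 serves ⇔ fewer than 4 successes in the first 33. With X ~ Binomial(33, 0.20), P(Y > 33) = P(X ≤ 3).
  k=0: C(33,0)·0.20^0·0.80^33 = 0.00063
  k=1: C(33,1)·0.20^1·0.80^32 = 0.00523
  k=2: C(33,2)·0.20^2·0.80^31 = 0.02092
  k=3: C(33,3)·0.20^3·0.80^30 = 0.05403
P(X ≤ 3) = 0.08081

0.081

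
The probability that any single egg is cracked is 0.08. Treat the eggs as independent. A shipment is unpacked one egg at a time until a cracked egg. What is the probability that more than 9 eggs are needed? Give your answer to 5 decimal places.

Y = number of eggs to the first success; geometric, p = 0.08.
P(Y > 9) = P(first 9 all fail) = (1−p)^9 = 0.4721614

0.47216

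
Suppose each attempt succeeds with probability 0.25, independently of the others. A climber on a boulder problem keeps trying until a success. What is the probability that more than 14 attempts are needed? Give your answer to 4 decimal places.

Y = number of attempts to the first success; geometric, p = 0.25.
P(Y > 14) = P(first 14 all fail) = (1−p)^14 = 0.017818

0.0178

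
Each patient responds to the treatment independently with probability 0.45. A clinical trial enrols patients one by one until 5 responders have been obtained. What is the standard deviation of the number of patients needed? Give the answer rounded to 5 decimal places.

Y = total patients until the fifth success; negative binomial with r=5, p=0.45.
SD(Y) = √[r(1−p)/p²] = √(13.5802469) = 3.6851387

3.68514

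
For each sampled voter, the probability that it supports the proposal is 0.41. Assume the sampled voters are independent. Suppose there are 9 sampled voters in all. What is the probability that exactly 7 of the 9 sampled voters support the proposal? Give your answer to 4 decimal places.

0.0244

X ~ Binomial(n=9, p=0.41).
P(X=7) = C(9,7) · p^7 · (1−p)^2
= 36 · 0.0019475 · 0.3481 = 0.024406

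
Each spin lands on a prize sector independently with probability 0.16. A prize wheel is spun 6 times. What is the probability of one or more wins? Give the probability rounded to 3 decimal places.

0.649

P(at least one) = 1 − P(none) = 1 − (1 − 0.16)^6
= 1 − 0.35130 = 0.64870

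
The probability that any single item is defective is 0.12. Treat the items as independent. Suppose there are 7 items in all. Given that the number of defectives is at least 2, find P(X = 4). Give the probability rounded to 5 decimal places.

0.02458

X ~ Binomial(7, 0.12). Want P(X=4 | X≥2) = P(X=4) / P(X≥2).
P(X=4) = C(7,4)·0.12^4·0.88^3 = 0.0049459
P(X≥2) = 1 − 0.4086756 − 0.3900994 = 0.2012250
Ratio = 0.0049459 / 0.2012250 = 0.0245787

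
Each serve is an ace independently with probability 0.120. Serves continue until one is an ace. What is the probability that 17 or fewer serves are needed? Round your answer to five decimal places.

0.88618

Y = number of serves to the first success; geometric, p = 0.12.
P(Y ≤ 17) = 1 − (1−p)^17 = 1 − 0.1138166 = 0.8861834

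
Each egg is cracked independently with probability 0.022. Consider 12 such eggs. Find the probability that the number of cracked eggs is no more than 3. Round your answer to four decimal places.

X ~ Binomial(12, 0.022); P(X ≤ 3) = Σ C(12,k) p^k (1−p)^(12−k) over k:
  k=0: C(12,0)·0.022^0·0.978^12 = 0.765713
  k=1: C(12,1)·0.022^1·0.978^11 = 0.206696
  k=2: C(12,2)·0.022^2·0.978^10 = 0.025573
  k=3: C(12,3)·0.022^3·0.978^9 = 0.001918
Total = 0.999899

0.9999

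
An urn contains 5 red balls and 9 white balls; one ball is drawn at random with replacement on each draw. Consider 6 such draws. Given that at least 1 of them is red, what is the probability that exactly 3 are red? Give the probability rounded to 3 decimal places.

X ~ Binomial(6, 0.357143). Want P(X=3 | X≥1) = P(X=3) / P(X≥1).
P(X=3) = C(6,3)·0.357143^3·0.642857^3 = 0.24205
P(X≥1) = 1 − 0.07058 = 0.92942
Ratio = 0.24205 / 0.92942 = 0.26043

0.260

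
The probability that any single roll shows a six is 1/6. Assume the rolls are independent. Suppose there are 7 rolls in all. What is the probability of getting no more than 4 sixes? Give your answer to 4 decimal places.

0.9980

X ~ Binomial(7, 0.166667); P(X ≤ 4) = Σ C(7,k) p^k (1−p)^(7−k) over k:
  k=0: C(7,0)·0.166667^0·0.833333^7 = 0.279082
  k=1: C(7,1)·0.166667^1·0.833333^6 = 0.390714
  k=2: C(7,2)·0.166667^2·0.833333^5 = 0.234429
  k=3: C(7,3)·0.166667^3·0.833333^4 = 0.078143
  k=4: C(7,4)·0.166667^4·0.833333^3 = 0.015629
Total = 0.997996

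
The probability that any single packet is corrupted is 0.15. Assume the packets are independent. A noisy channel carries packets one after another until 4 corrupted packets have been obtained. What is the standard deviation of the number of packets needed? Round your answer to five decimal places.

Y = total packets until the fourth success; negative binomial with r=4, p=0.15.
SD(Y) = √[r(1−p)/p²] = √(151.1111111) = 12.2927259

12.29273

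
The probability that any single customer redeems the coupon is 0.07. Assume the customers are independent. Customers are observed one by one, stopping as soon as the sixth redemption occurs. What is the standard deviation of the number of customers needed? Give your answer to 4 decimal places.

Y = total customers until the sixth success; negative binomial with r=6, p=0.07.
SD(Y) = √[r(1−p)/p²] = √(1138.775510) = 33.745748

33.7457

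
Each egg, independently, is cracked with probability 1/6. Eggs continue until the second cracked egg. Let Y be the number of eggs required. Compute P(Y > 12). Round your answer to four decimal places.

0.3813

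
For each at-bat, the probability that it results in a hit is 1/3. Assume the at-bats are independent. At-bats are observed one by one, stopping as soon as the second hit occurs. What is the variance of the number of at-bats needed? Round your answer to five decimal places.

Y = total at-bats until the second success; negative binomial with r=2, p=0.333333.
Var(Y) = r(1−p)/p² = 2·0.666667 / 0.333333² = 12.0000000

12.00000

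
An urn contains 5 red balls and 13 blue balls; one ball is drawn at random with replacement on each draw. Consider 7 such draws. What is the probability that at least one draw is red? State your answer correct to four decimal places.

0.8975

P(at least one) = 1 − P(none) = 1 − (1 − 0.277778)^7
= 1 − 0.102493 = 0.897507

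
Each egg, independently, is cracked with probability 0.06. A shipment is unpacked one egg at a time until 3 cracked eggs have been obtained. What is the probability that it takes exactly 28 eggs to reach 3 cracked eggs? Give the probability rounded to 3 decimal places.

0.016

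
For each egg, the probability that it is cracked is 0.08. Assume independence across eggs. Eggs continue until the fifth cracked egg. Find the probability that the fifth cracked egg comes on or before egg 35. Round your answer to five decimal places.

Finishing within 35 eggs ⇔ at least 5 successes in the first 35. With X ~ Binomial(35, 0.08), P(Y ≤ 35) = 1 − P(X ≤ 4).
  k=0: C(35,0)·0.08^0·0.92^35 = 0.0540224
  k=1: C(35,1)·0.08^1·0.92^34 = 0.1644160
  k=2: C(35,2)·0.08^2·0.92^33 = 0.2430498
  k=3: C(35,3)·0.08^3·0.92^32 = 0.2324824
  k=4: C(35,4)·0.08^4·0.92^31 = 0.1617269
1 − 0.8556975 = 0.1443025

0.14430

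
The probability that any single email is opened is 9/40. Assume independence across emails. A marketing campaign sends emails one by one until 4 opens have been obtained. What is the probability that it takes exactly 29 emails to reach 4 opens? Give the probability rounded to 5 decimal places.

Y = trial on which the fourth success occurs; negative binomial, r=4, p=0.225.
P(Y=29) = C(28,3) · p^4 · (1−p)^25
= 3276 · 0.0025629 · 0.0017082 = 0.0143422

0.01434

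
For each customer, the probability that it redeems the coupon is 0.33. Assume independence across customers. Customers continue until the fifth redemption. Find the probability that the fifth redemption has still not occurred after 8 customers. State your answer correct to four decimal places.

0.9154

Needing more than 8 customers ⇔ fewer than 5 successes in the first 8. With X ~ Binomial(8, 0.33), P(Y > 8) = P(X ≤ 4).
  k=0: C(8,0)·0.33^0·0.67^8 = 0.040607
  k=1: C(8,1)·0.33^1·0.67^7 = 0.160003
  k=2: C(8,2)·0.33^2·0.67^6 = 0.275826
  k=3: C(8,3)·0.33^3·0.67^5 = 0.271709
  k=4: C(8,4)·0.33^4·0.67^4 = 0.167283
P(X ≤ 4) = 0.915428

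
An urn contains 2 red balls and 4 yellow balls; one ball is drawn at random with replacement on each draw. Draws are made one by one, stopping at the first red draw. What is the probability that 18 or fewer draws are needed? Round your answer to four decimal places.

0.9993

Y = number of draws to the first success; geometric, p = 0.333333.
P(Y ≤ 18) = 1 − (1−p)^18 = 1 − 0.000677 = 0.999323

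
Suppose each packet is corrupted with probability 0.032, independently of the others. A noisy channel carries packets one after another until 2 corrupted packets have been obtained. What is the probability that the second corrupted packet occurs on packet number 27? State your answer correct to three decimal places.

0.012

Y = trial on which the second success occurs; negative binomial, r=2, p=0.032.
P(Y=27) = C(26,1) · p^2 · (1−p)^25
= 26 · 0.001024 · 0.44349 = 0.01181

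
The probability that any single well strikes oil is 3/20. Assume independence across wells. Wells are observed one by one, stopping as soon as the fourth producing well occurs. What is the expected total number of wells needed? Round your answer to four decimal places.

Y = total wells until the fourth success; negative binomial with r=4, p=0.15.
E[Y] = r / p = 4 / 0.15 = 26.666667

26.6667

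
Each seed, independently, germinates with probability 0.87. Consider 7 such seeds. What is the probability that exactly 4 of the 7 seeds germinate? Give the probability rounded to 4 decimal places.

X ~ Binomial(n=7, p=0.87).
P(X=4) = C(7,4) · p^4 · (1−p)^3
= 35 · 0.5729 · 0.002197 = 0.044053

0.0441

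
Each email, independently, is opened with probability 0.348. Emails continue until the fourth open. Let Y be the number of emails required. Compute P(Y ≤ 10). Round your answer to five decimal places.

0.48074

Finishing within 10 emails ⇔ at least 4 successes in the first 10. With X ~ Binomial(10, 0.348), P(Y ≤ 10) = 1 − P(X ≤ 3).
  k=0: C(10,0)·0.348^0·0.652^10 = 0.0138828
  k=1: C(10,1)·0.348^1·0.652^9 = 0.0740982
  k=2: C(10,2)·0.348^2·0.652^8 = 0.1779720
  k=3: C(10,3)·0.348^3·0.652^7 = 0.2533099
1 − 0.5192629 = 0.4807371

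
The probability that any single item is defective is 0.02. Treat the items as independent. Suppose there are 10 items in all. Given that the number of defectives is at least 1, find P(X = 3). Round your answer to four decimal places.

0.0046

X ~ Binomial(10, 0.02). Want P(X=3 | X≥1) = P(X=3) / P(X≥1).
P(X=3) = C(10,3)·0.02^3·0.98^7 = 0.000833
P(X≥1) = 1 − 0.817073 = 0.182927
Ratio = 0.000833 / 0.182927 = 0.004556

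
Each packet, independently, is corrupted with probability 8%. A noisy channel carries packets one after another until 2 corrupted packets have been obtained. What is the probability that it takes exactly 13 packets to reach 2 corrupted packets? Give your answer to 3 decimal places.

Y = trial on which the second success occurs; negative binomial, r=2, p=0.08.
P(Y=13) = C(12,1) · p^2 · (1−p)^11
= 12 · 0.0064 · 0.39964 = 0.03069

0.031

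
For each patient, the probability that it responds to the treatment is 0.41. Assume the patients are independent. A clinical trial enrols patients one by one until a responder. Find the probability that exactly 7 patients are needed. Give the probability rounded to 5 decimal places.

0.01729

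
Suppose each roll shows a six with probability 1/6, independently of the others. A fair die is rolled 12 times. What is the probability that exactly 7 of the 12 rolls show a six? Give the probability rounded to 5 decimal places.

0.00114

X ~ Binomial(n=12, p=0.166667).
P(X=7) = C(12,7) · p^7 · (1−p)^5
= 792 · 3.5722e-06 · 0.40188 = 0.0011370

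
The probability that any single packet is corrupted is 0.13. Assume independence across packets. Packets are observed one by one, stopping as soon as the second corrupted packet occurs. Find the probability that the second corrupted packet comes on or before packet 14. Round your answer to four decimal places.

0.5599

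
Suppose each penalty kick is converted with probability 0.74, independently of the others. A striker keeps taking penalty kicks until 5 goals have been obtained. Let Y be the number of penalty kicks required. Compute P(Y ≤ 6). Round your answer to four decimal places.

Finishing within 6 penalty kicks ⇔ at least 5 successes in the first 6. With X ~ Binomial(6, 0.74), P(Y ≤ 6) = 1 − P(X ≤ 4).
  k=0: C(6,0)·0.74^0·0.26^6 = 0.000309
  k=1: C(6,1)·0.74^1·0.26^5 = 0.005275
  k=2: C(6,2)·0.74^2·0.26^4 = 0.037536
  k=3: C(6,3)·0.74^3·0.26^3 = 0.142444
  k=4: C(6,4)·0.74^4·0.26^2 = 0.304064
1 − 0.489628 = 0.510372

0.5104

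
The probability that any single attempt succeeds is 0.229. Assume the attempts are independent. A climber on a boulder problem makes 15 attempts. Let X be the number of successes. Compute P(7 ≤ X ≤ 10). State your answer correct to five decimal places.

X ~ Binomial(15, 0.229); P(7 ≤ X ≤ 10) = Σ C(15,k) p^k (1−p)^(15−k) over k:
  k=7: C(15,7)·0.229^7·0.771^8 = 0.0265358
  k=8: C(15,8)·0.229^8·0.771^7 = 0.0078816
  k=9: C(15,9)·0.229^9·0.771^6 = 0.0018207
  k=10: C(15,10)·0.229^10·0.771^5 = 0.0003245
Total = 0.0365626

0.03656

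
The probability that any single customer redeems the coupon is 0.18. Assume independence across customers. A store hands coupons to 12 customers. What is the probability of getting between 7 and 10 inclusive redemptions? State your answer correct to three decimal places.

0.002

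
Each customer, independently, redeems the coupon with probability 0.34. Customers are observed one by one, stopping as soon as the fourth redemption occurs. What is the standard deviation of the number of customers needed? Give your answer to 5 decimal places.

Y = total customers until the fourth success; negative binomial with r=4, p=0.34.
SD(Y) = √[r(1−p)/p²] = √(22.8373702) = 4.7788461

4.77885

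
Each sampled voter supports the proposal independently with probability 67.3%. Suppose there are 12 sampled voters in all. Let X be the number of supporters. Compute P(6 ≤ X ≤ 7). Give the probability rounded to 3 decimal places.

X ~ Binomial(12, 0.673); P(6 ≤ X ≤ 7) = Σ C(12,k) p^k (1−p)^(12−k) over k:
  k=6: C(12,6)·0.673^6·0.327^6 = 0.10497
  k=7: C(12,7)·0.673^7·0.327^5 = 0.18517
Total = 0.29014

0.290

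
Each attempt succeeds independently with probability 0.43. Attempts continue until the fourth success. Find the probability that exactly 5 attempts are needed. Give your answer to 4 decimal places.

0.0779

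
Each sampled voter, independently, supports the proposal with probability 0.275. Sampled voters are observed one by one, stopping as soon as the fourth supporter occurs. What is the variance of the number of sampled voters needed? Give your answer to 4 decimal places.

Y = total sampled voters until the fourth success; negative binomial with r=4, p=0.275.
Var(Y) = r(1−p)/p² = 4·0.725 / 0.275² = 38.347107

38.3471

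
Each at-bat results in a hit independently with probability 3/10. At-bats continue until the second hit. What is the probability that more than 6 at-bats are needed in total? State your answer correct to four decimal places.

Needing more than 6 at-bats ⇔ fewer than 2 successes in the first 6. With X ~ Binomial(6, 0.30), P(Y > 6) = P(X ≤ 1).
  k=0: C(6,0)·0.30^0·0.70^6 = 0.117649
  k=1: C(6,1)·0.30^1·0.70^5 = 0.302526
P(X ≤ 1) = 0.420175

0.4202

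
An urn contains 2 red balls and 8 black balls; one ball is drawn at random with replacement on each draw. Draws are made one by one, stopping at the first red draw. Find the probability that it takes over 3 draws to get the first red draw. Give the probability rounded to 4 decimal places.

0.5120

Y = number of draws to the first success; geometric, p = 0.20.
P(Y > 3) = P(first 3 all fail) = (1−p)^3 = 0.512000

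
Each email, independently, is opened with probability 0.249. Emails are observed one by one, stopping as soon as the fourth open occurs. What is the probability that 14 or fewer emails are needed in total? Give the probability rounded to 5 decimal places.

0.47513

Finishing within 14 emails ⇔ at least 4 successes in the first 14. With X ~ Binomial(14, 0.249), P(Y ≤ 14) = 1 − P(X ≤ 3).
  k=0: C(14,0)·0.249^0·0.751^14 = 0.0181534
  k=1: C(14,1)·0.249^1·0.751^13 = 0.0842649
  k=2: C(14,2)·0.249^2·0.751^12 = 0.1816015
  k=3: C(14,3)·0.249^3·0.751^11 = 0.2408456
1 − 0.5248654 = 0.4751346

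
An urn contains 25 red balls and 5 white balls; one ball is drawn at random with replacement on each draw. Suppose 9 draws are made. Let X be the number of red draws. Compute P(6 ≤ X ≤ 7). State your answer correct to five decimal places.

X ~ Binomial(9, 0.833333); P(6 ≤ X ≤ 7) = Σ C(9,k) p^k (1−p)^(9−k) over k:
  k=6: C(9,6)·0.833333^6·0.166667^3 = 0.1302381
  k=7: C(9,7)·0.833333^7·0.166667^2 = 0.2790816
Total = 0.4093197

0.40932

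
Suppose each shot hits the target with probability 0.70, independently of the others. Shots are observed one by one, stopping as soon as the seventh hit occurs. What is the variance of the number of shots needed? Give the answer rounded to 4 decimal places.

4.2857

Y = total shots until the seventh success; negative binomial with r=7, p=0.70.
Var(Y) = r(1−p)/p² = 7·0.30 / 0.70² = 4.285714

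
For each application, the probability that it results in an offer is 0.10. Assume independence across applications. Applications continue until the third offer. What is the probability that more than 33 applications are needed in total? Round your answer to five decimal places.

Needing more than 33 applications ⇔ fewer than 3 successes in the first 33. With X ~ Binomial(33, 0.10), P(Y > 33) = P(X ≤ 2).
  k=0: C(33,0)·0.10^0·0.90^33 = 0.0309032
  k=1: C(33,1)·0.10^1·0.90^32 = 0.1133116
  k=2: C(33,2)·0.10^2·0.90^31 = 0.2014428
P(X ≤ 2) = 0.3456575

0.34566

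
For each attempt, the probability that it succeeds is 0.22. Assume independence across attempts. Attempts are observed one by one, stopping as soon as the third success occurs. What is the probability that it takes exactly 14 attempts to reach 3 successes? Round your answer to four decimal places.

0.0540

Y = trial on which the third success occurs; negative binomial, r=3, p=0.22.
P(Y=14) = C(13,2) · p^3 · (1−p)^11
= 78 · 0.010648 · 0.065019 = 0.054001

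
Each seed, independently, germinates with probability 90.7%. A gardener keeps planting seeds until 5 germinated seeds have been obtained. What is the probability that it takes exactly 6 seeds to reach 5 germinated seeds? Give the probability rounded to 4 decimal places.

0.2854

Y = trial on which the fifth success occurs; negative binomial, r=5, p=0.907.
P(Y=6) = C(5,4) · p^5 · (1−p)^1
= 5 · 0.61381 · 0.093 = 0.285423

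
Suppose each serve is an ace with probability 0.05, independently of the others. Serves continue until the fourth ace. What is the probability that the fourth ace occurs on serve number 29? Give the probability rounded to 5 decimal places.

0.00568

Y = trial on which the fourth success occurs; negative binomial, r=4, p=0.05.
P(Y=29) = C(28,3) · p^4 · (1−p)^25
= 3276 · 6.25e-06 · 0.27739 = 0.0056796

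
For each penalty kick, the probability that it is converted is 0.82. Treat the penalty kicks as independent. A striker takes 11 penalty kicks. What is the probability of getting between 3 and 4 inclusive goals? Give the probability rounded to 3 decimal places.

0.001

X ~ Binomial(11, 0.82); P(3 ≤ X ≤ 4) = Σ C(11,k) p^k (1−p)^(11−k) over k:
  k=3: C(11,3)·0.82^3·0.18^8 = 0.00010
  k=4: C(11,4)·0.82^4·0.18^7 = 0.00091
Total = 0.00101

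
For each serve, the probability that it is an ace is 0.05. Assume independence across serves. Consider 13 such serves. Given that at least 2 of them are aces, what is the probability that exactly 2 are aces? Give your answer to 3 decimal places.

X ~ Binomial(13, 0.05). Want P(X=2 | X≥2) = P(X=2) / P(X≥2).
P(X=2) = C(13,2)·0.05^2·0.95^11 = 0.11092
P(X≥2) = 1 − 0.51334 − 0.35123 = 0.13542
Ratio = 0.11092 / 0.13542 = 0.81903

0.819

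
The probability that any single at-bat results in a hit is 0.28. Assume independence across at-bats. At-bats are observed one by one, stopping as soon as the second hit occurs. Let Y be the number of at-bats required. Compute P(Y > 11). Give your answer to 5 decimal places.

0.14227

Needing more than 11 at-bats ⇔ fewer than 2 successes in the first 11. With X ~ Binomial(11, 0.28), P(Y > 11) = P(X ≤ 1).
  k=0: C(11,0)·0.28^0·0.72^11 = 0.0269561
  k=1: C(11,1)·0.28^1·0.72^10 = 0.1153123
P(X ≤ 1) = 0.1422684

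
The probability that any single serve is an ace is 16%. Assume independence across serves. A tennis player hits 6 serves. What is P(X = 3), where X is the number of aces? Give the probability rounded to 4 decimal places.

0.0486

X ~ Binomial(n=6, p=0.16).
P(X=3) = C(6,3) · p^3 · (1−p)^3
= 20 · 0.004096 · 0.5927 = 0.048554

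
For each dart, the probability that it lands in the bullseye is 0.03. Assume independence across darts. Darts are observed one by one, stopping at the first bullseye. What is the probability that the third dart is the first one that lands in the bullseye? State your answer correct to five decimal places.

Geometric (trials to first success), p = 0.03.
P(Y = 3) = (1−p)^2 · p = 0.9409 · 0.03 = 0.0282270

0.02823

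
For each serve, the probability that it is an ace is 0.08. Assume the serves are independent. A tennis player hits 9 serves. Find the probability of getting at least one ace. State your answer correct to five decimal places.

P(at least one) = 1 − P(none) = 1 − (1 − 0.08)^9
= 1 − 0.4721614 = 0.5278386

0.52784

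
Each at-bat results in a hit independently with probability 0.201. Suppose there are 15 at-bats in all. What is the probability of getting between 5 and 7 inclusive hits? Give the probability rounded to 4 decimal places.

0.1624

X ~ Binomial(15, 0.201); P(5 ≤ X ≤ 7) = Σ C(15,k) p^k (1−p)^(15−k) over k:
  k=5: C(15,5)·0.201^5·0.799^10 = 0.104473
  k=6: C(15,6)·0.201^6·0.799^9 = 0.043803
  k=7: C(15,7)·0.201^7·0.799^8 = 0.014168
Total = 0.162443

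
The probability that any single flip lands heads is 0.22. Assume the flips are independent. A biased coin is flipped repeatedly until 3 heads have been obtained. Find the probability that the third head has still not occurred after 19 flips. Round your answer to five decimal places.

Needing more than 19 flips ⇔ fewer than 3 successes in the first 19. With X ~ Binomial(19, 0.22), P(Y > 19) = P(X ≤ 2).
  k=0: C(19,0)·0.22^0·0.78^19 = 0.0089084
  k=1: C(19,1)·0.22^1·0.78^18 = 0.0477396
  k=2: C(19,2)·0.22^2·0.78^17 = 0.1211852
P(X ≤ 2) = 0.1778332

0.17783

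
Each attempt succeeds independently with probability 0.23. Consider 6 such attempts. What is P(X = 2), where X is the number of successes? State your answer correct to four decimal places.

0.2789

X ~ Binomial(n=6, p=0.23).
P(X=2) = C(6,2) · p^2 · (1−p)^4
= 15 · 0.0529 · 0.35153 = 0.278939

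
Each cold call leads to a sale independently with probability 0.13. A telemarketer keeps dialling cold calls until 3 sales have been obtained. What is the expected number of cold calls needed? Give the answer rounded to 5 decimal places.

23.07692

Y = total cold calls until the third success; negative binomial with r=3, p=0.13.
E[Y] = r / p = 3 / 0.13 = 23.0769231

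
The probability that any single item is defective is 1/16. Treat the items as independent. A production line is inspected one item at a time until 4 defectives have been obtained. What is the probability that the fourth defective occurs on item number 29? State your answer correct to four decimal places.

0.0100

Y = trial on which the fourth success occurs; negative binomial, r=4, p=0.0625.
P(Y=29) = C(28,3) · p^4 · (1−p)^25
= 3276 · 1.5259e-05 · 0.1992 = 0.009957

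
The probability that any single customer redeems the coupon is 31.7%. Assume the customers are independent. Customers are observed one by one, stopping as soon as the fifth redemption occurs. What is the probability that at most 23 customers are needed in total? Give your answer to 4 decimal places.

0.8983

Finishing within 23 customers ⇔ at least 5 successes in the first 23. With X ~ Binomial(23, 0.317), P(Y ≤ 23) = 1 − P(X ≤ 4).
  k=0: C(23,0)·0.317^0·0.683^23 = 0.000155
  k=1: C(23,1)·0.317^1·0.683^22 = 0.001660
  k=2: C(23,2)·0.317^2·0.683^21 = 0.008474
  k=3: C(23,3)·0.317^3·0.683^20 = 0.027530
  k=4: C(23,4)·0.317^4·0.683^19 = 0.063888
1 − 0.101707 = 0.898293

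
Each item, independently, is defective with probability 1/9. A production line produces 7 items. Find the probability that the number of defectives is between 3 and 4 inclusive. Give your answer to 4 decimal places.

0.0337

X ~ Binomial(7, 0.111111); P(3 ≤ X ≤ 4) = Σ C(7,k) p^k (1−p)^(7−k) over k:
  k=3: C(7,3)·0.111111^3·0.888889^4 = 0.029973
  k=4: C(7,4)·0.111111^4·0.888889^3 = 0.003747
Total = 0.033720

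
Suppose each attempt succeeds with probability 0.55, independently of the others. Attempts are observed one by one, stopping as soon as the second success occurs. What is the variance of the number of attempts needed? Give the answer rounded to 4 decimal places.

2.9752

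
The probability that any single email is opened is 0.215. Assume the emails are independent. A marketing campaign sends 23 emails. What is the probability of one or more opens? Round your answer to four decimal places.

0.9962

P(at least one) = 1 − P(none) = 1 − (1 − 0.215)^23
= 1 − 0.003819 = 0.996181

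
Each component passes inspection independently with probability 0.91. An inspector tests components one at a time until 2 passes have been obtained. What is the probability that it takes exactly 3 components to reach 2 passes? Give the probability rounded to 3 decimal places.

Y = trial on which the second success occurs; negative binomial, r=2, p=0.91.
P(Y=3) = C(2,1) · p^2 · (1−p)^1
= 2 · 0.8281 · 0.09 = 0.14906

0.149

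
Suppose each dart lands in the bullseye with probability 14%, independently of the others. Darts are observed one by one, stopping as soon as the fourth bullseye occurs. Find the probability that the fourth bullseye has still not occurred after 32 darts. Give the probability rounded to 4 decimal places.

0.3267

Needing more than 32 darts ⇔ fewer than 4 successes in the first 32. With X ~ Binomial(32, 0.14), P(Y > 32) = P(X ≤ 3).
  k=0: C(32,0)·0.14^0·0.86^32 = 0.008016
  k=1: C(32,1)·0.14^1·0.86^31 = 0.041757
  k=2: C(32,2)·0.14^2·0.86^30 = 0.105364
  k=3: C(32,3)·0.14^3·0.86^29 = 0.171522
P(X ≤ 3) = 0.326659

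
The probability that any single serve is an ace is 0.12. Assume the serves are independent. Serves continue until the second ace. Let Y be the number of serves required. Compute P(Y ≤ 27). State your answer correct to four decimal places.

Finishing within 27 serves ⇔ at least 2 successes in the first 27. With X ~ Binomial(27, 0.12), P(Y ≤ 27) = 1 − P(X ≤ 1).
  k=0: C(27,0)·0.12^0·0.88^27 = 0.031698
  k=1: C(27,1)·0.12^1·0.88^26 = 0.116706
1 − 0.148404 = 0.851596

0.8516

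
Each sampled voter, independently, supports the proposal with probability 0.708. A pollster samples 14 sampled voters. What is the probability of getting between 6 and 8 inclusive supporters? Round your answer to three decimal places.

X ~ Binomial(14, 0.708); P(6 ≤ X ≤ 8) = Σ C(14,k) p^k (1−p)^(14−k) over k:
  k=6: C(14,6)·0.708^6·0.292^8 = 0.01999
  k=7: C(14,7)·0.708^7·0.292^7 = 0.05539
  k=8: C(14,8)·0.708^8·0.292^6 = 0.11752
Total = 0.19291

0.193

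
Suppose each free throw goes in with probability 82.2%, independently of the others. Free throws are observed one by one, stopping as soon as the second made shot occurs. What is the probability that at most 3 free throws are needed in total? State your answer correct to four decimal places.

Finishing within 3 free throws ⇔ at least 2 successes in the first 3. With X ~ Binomial(3, 0.822), P(Y ≤ 3) = 1 − P(X ≤ 1).
  k=0: C(3,0)·0.822^0·0.178^3 = 0.005640
  k=1: C(3,1)·0.822^1·0.178^2 = 0.078133
1 − 0.083772 = 0.916228

0.9162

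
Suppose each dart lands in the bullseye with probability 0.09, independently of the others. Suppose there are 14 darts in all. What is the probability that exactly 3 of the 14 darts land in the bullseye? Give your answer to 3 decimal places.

X ~ Binomial(n=14, p=0.09).
P(X=3) = C(14,3) · p^3 · (1−p)^11
= 364 · 0.000729 · 0.35437 = 0.09403

0.094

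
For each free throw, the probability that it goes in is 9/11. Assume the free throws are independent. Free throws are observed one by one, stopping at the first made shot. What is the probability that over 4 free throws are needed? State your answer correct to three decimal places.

0.001

Y = number of free throws to the first success; geometric, p = 0.818182.
P(Y > 4) = P(first 4 all fail) = (1−p)^4 = 0.00109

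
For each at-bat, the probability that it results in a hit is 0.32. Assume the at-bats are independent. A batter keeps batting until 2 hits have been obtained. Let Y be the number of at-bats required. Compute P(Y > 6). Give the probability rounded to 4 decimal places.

Needing more than 6 at-bats ⇔ fewer than 2 successes in the first 6. With X ~ Binomial(6, 0.32), P(Y > 6) = P(X ≤ 1).
  k=0: C(6,0)·0.32^0·0.68^6 = 0.098867
  k=1: C(6,1)·0.32^1·0.68^5 = 0.279155
P(X ≤ 1) = 0.378023

0.3780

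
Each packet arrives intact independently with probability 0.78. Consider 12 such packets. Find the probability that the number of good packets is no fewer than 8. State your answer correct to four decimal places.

0.8979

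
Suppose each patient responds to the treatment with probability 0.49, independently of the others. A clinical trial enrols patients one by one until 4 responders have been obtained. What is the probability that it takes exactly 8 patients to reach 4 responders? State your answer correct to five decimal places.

0.13650

Y = trial on which the fourth success occurs; negative binomial, r=4, p=0.49.
P(Y=8) = C(7,3) · p^4 · (1−p)^4
= 35 · 0.057648 · 0.067652 = 0.1365001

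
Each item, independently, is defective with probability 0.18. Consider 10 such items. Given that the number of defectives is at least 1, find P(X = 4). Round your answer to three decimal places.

X ~ Binomial(10, 0.18). Want P(X=4 | X≥1) = P(X=4) / P(X≥1).
P(X=4) = C(10,4)·0.18^4·0.82^6 = 0.06702
P(X≥1) = 1 − 0.13745 = 0.86255
Ratio = 0.06702 / 0.86255 = 0.07770

0.078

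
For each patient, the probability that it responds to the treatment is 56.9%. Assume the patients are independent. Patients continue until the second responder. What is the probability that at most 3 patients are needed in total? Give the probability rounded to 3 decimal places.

0.603

Finishing within 3 patients ⇔ at least 2 successes in the first 3. With X ~ Binomial(3, 0.569), P(Y ≤ 3) = 1 − P(X ≤ 1).
  k=0: C(3,0)·0.569^0·0.431^3 = 0.08006
  k=1: C(3,1)·0.569^1·0.431^2 = 0.31709
1 − 0.39716 = 0.60284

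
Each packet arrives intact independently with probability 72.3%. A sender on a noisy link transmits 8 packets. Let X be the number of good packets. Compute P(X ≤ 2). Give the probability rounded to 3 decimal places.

X ~ Binomial(8, 0.723); P(X ≤ 2) = Σ C(8,k) p^k (1−p)^(8−k) over k:
  k=0: C(8,0)·0.723^0·0.277^8 = 0.00003
  k=1: C(8,1)·0.723^1·0.277^7 = 0.00072
  k=2: C(8,2)·0.723^2·0.277^6 = 0.00661
Total = 0.00737

0.007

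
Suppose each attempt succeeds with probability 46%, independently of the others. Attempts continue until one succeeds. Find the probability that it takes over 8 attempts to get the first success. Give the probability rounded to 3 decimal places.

Y = number of attempts to the first success; geometric, p = 0.46.
P(Y > 8) = P(first 8 all fail) = (1−p)^8 = 0.00723

0.007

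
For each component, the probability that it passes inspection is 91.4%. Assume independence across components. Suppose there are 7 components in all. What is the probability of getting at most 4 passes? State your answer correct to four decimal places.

X ~ Binomial(7, 0.914); P(X ≤ 4) = Σ C(7,k) p^k (1−p)^(7−k) over k:
  k=0: C(7,0)·0.914^0·0.086^7 = 0.000000
  k=1: C(7,1)·0.914^1·0.086^6 = 0.000003
  k=2: C(7,2)·0.914^2·0.086^5 = 0.000083
  k=3: C(7,3)·0.914^3·0.086^4 = 0.001462
  k=4: C(7,4)·0.914^4·0.086^3 = 0.015536
Total = 0.017083

0.0171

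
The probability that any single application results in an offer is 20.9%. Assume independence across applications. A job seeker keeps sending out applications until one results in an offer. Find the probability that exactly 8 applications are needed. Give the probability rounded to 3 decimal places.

Geometric (trials to first success), p = 0.209.
P(Y = 8) = (1−p)^7 · p = 0.19375 · 0.209 = 0.04049

0.040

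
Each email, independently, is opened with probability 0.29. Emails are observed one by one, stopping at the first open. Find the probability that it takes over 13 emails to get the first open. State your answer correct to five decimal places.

0.01165

Y = number of emails to the first success; geometric, p = 0.29.
P(Y > 13) = P(first 13 all fail) = (1−p)^13 = 0.0116509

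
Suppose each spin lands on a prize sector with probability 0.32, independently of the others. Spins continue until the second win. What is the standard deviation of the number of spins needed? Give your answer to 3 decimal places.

Y = total spins until the second success; negative binomial with r=2, p=0.32.
SD(Y) = √[r(1−p)/p²] = √(13.28125) = 3.64434

3.644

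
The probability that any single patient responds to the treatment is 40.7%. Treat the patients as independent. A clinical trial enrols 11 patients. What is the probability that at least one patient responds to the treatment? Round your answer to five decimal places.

0.99681

P(at least one) = 1 − P(none) = 1 − (1 − 0.407)^11
= 1 − 0.0031886 = 0.9968114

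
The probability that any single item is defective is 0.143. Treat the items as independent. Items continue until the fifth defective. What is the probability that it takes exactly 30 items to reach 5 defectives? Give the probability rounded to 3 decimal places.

Y = trial on which the fifth success occurs; negative binomial, r=5, p=0.143.
P(Y=30) = C(29,4) · p^5 · (1−p)^25
= 23751 · 5.9797e-05 · 0.021112 = 0.02998

0.030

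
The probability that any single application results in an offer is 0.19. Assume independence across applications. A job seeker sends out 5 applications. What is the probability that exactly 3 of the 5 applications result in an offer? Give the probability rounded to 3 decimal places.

0.045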